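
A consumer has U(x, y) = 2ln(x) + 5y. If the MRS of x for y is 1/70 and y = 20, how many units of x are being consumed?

MU_x = 2/x, MU_y = 5.
MRS = 2/x ÷ 5.
MRS depends only on x: 0.4/x = 1/70 ⇒ x = 0.4/(1/70) = 28.

x = 28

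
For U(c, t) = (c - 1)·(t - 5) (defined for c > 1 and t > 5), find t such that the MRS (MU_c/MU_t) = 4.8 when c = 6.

t = 29

MU_c = (t−5), MU_t = (c−1).
MRS = (t−5)/(c−1).
Substitute c = 6: MRS = (t − 5)/5. Setting this equal to 4.8 gives t − 5 = 4.8·5 = 24, so t = 29.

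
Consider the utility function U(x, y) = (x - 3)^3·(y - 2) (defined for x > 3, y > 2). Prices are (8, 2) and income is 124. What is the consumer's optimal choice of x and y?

x* = 12, y* = 14

MU_x = 3·(x−3)^2·(y−2), MU_y = (x−3)^3.
MRS = (3/1)·(y−2)/(x−3).
Tangency: set MRS = p_x/p_y = 8/2 = 4.
So (3/1)·(y − 2)/(x − 3) = 4, i.e. (y − 2) = (4/3)·(x − 3).
Rewrite the budget in excess-of-subsistence terms: 8·(x − 3) + 2·(y − 2) = 124 − 8·3 − 2·2 = 96.
Substituting, (32/3)·(x − 3) = 96, so x − 3 = 9 and x* = 12.
Then y − 2 = (4/3)·9 = 12, so y* = 14.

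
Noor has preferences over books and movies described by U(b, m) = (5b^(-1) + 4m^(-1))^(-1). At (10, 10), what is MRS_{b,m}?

For CES with ρ = -1, MRS = (5/4)·(m/b)^2.
At (10, 10): MRS = 1.25.
So at (10, 10) the consumer would give up 1.25 units of m for one more unit of b.

MRS = 1.25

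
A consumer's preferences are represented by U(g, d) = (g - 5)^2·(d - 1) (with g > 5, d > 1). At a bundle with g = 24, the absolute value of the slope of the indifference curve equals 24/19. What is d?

MU_g = 2·(g−5)·(d−1), MU_d = (g−5)^2.
MRS = (2/1)·(d−1)/(g−5).
Substitute g = 24: MRS = (d − 1)/9.5. Setting this equal to 24/19 gives d − 1 = (24/19)·9.5 = 12, so d = 13.

d = 13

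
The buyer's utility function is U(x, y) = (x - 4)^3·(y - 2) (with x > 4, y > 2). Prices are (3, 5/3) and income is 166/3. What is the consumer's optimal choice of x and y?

MU_x = 3·(x−4)^2·(y−2), MU_y = (x−4)^3.
MRS = (3/1)·(y−2)/(x−4).
Tangency: set MRS = p_x/p_y = 3/(5/3) = 1.8.
So (3/1)·(y − 2)/(x − 4) = 1.8, i.e. (y − 2) = 0.6·(x − 4).
Rewrite the budget in excess-of-subsistence terms: 3·(x − 4) + (5/3)·(y − 2) = 166/3 − 3·4 − (5/3)·2 = 40.
Substituting, 4·(x − 4) = 40, so x − 4 = 10 and x* = 14.
Then y − 2 = 0.6·10 = 6, so y* = 8.

x* = 14, y* = 8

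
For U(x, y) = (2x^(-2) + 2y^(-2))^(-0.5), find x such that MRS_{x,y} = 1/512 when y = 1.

x = 8

For CES with ρ = -2, MRS = (y/x)^3.
Setting (1/x)^3 = 1/512 gives 1/x = 0.125 and x = 8.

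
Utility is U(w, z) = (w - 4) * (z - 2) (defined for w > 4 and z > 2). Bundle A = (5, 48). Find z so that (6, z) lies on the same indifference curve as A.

U(5, 48) = 46.
Set U(6, z) = 46 and solve.
With w = 6: (6 − 4) = 2, so (z − 2) = 46/2 = 23.
So z = 2 + 23 = 25.
Check: U(6, 25) = 46.

z = 25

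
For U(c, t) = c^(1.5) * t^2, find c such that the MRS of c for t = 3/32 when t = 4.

MU_c = 1.5·√c·t^2 and MU_t = 2·c^(1.5)·t.
MRS = MU_c/MU_t = (0.75)·t/c.
Substitute t = 4: MRS = 3/c. Setting 3/c = 3/32 gives c = 3/(3/32) = 32.

c = 32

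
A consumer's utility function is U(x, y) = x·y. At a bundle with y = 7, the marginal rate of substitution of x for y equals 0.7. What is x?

MU_x = y and MU_y = x.
MRS = MU_x/MU_y = y/x.
Substitute y = 7: MRS = 7/x. Setting 7/x = 0.7 gives x = 7/0.7 = 10.

x = 10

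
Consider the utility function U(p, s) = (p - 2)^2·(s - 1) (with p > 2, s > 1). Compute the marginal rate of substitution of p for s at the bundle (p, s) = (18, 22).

MU_p = 2·(p−2)·(s−1), MU_s = (p−2)^2.
MRS = (2/1)·(s−1)/(p−2).
At (18, 22): MRS = 2.625.
So at (18, 22) the consumer would give up 2.625 units of s for one more unit of p.

MRS = 2.625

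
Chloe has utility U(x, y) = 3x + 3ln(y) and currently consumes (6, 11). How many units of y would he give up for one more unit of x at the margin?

MRS = 11

MU_x = 3, MU_y = 3/y.
MRS = 3 ÷ (3/y).
At (6, 11): MRS = 11.
So at (6, 11) the consumer would give up 11 units of y for one more unit of x.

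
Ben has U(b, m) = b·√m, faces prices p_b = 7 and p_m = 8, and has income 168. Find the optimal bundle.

MU_b = √m and MU_m = 0.5·b·m^(-0.5).
MRS = MU_b/MU_m = (2)·m/b.
Tangency: set MRS = p_b/p_m = 7/8 = 0.875.
So (2)·m/b = 0.875, i.e. m = (7/16)·b.
Substitute into the budget 7·b + 8·m = 168: 10.5·b = 168, so b* = 16.
Then m* = (7/16)·16 = 7.

b* = 16, m* = 7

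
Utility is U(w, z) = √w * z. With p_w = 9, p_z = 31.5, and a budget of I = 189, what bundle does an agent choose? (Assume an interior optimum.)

MU_w = 0.5·w^(-0.5)·z and MU_z = √w.
MRS = MU_w/MU_z = (0.5)·z/w.
Tangency: set MRS = p_w/p_z = 9/31.5 = 2/7.
So (0.5)·z/w = 2/7, i.e. z = (4/7)·w.
Substitute into the budget 9·w + 31.5·z = 189: 27·w = 189, so w* = 7.
Then z* = (4/7)·7 = 4.

w* = 7, z* = 4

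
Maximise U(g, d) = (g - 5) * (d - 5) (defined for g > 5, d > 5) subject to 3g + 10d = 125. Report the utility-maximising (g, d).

g* = 15, d* = 8

MU_g = (d−5), MU_d = (g−5).
MRS = (d−5)/(g−5).
Tangency: set MRS = p_g/p_d = 3/10 = 0.3.
So (d − 5)/(g − 5) = 0.3, i.e. (d − 5) = 0.3·(g − 5).
Rewrite the budget in excess-of-subsistence terms: 3·(g − 5) + 10·(d − 5) = 125 − 3·5 − 10·5 = 60.
Substituting, 6·(g − 5) = 60, so g − 5 = 10 and g* = 15.
Then d − 5 = 0.3·10 = 3, so d* = 8.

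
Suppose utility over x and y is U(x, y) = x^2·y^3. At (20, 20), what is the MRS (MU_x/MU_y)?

MU_x = 2·x·y^3 and MU_y = 3·x^2·y^2.
MRS = MU_x/MU_y = (2/3)·y/x.
At (20, 20): MRS = 2/3.
That is, one extra unit of x is worth 2/3 units of y at the margin.

MRS = 2/3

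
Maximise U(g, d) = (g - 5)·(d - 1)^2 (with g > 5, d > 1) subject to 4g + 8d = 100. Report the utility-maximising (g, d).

MU_g = (d−1)^2, MU_d = 2·(g−5)·(d−1).
MRS = (1/2)·(d−1)/(g−5).
Tangency: set MRS = p_g/p_d = 4/8 = 0.5.
So (1/2)·(d − 1)/(g − 5) = 0.5, i.e. (d − 1) = (g − 5).
Rewrite the budget in excess-of-subsistence terms: 4·(g − 5) + 8·(d − 1) = 100 − 4·5 − 8·1 = 72.
Substituting, 12·(g − 5) = 72, so g − 5 = 6 and g* = 11.
Then d − 1 = 6, so d* = 7.

g* = 11, d* = 7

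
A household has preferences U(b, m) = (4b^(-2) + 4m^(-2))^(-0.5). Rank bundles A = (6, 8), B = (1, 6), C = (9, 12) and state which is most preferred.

Evaluate utility at each bundle:
U(A) = 2.400.
U(B) = 0.493.
U(C) = 3.600.
Highest utility is C, so C ≻ A ≻ B.

Bundle C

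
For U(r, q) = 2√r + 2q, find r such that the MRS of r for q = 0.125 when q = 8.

r = 16

MU_r = 2/(2√r), MU_q = 2.
MRS = 2/(2√r) ÷ 2.
MRS depends only on r: 0.5/√r = 0.125 ⇒ √r = 0.5/0.125 = 4 ⇒ r = 16.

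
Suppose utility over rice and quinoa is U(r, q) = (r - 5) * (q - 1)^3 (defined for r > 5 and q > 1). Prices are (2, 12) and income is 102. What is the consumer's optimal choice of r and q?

MU_r = (q−1)^3, MU_q = 3·(r−5)·(q−1)^2.
MRS = (1/3)·(q−1)/(r−5).
Tangency: set MRS = p_r/p_q = 2/12 = 1/6.
So (1/3)·(q − 1)/(r − 5) = 1/6, i.e. (q − 1) = 0.5·(r − 5).
Rewrite the budget in excess-of-subsistence terms: 2·(r − 5) + 12·(q − 1) = 102 − 2·5 − 12·1 = 80.
Substituting, 8·(r − 5) = 80, so r − 5 = 10 and r* = 15.
Then q − 1 = 0.5·10 = 5, so q* = 6.

r* = 15, q* = 6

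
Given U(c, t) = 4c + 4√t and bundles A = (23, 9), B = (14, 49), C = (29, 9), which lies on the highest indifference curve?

Evaluate utility at each bundle:
U(A) = 104.000.
U(B) = 84.000.
U(C) = 128.000.
Highest utility is C, so C ≻ A ≻ B.

Bundle C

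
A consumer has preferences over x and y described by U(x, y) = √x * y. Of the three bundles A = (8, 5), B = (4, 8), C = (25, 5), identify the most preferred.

Evaluate utility at each bundle:
U(A) = 14.142.
U(B) = 16.000.
U(C) = 25.000.
Highest utility is C, so C ≻ B ≻ A.

Bundle C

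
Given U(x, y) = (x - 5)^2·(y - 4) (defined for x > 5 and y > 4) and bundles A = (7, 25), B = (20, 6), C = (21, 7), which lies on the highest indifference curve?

Evaluate utility at each bundle:
U(A) = 84.
U(B) = 450.
U(C) = 768.
Highest utility is C, so C ≻ B ≻ A.

Bundle C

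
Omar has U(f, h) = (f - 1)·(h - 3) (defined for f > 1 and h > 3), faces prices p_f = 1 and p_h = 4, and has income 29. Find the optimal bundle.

MU_f = (h−3), MU_h = (f−1).
MRS = (h−3)/(f−1).
Tangency: set MRS = p_f/p_h = 1/4 = 0.25.
So (h − 3)/(f − 1) = 0.25, i.e. (h − 3) = 0.25·(f − 1).
Rewrite the budget in excess-of-subsistence terms: 1·(f − 1) + 4·(h − 3) = 29 − 1·1 − 4·3 = 16.
Substituting, 2·(f − 1) = 16, so f − 1 = 8 and f* = 9.
Then h − 3 = 0.25·8 = 2, so h* = 5.

f* = 9, h* = 5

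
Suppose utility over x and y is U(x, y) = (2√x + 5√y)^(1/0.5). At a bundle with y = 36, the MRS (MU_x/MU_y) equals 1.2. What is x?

x = 4

For CES with ρ = 0.5, MRS = (2/5)·√(y/x).
Setting (2/5)·√(36/x) = 1.2 gives √(36/x) = 3, so 36/x = 9 and x = 4.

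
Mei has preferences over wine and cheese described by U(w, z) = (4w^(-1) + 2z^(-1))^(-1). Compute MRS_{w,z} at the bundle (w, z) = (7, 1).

MRS = 2/49

For CES with ρ = -1, MRS = (4/2)·(z/w)^2.
At (7, 1): MRS = 2/49.
The indifference curve has slope −2/49 at this bundle.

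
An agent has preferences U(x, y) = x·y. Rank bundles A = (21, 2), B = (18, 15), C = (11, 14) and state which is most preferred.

Evaluate utility at each bundle:
U(A) = 42.
U(B) = 270.
U(C) = 154.
Highest utility is B, so B ≻ C ≻ A.

Bundle B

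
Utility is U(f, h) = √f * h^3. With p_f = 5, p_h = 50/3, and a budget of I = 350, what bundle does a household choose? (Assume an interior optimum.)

MU_f = 0.5·f^(-0.5)·h^3 and MU_h = 3·√f·h^2.
MRS = MU_f/MU_h = (1/6)·h/f.
Tangency: set MRS = p_f/p_h = 5/(50/3) = 0.3.
So (1/6)·h/f = 0.3, i.e. h = 1.8·f.
Substitute into the budget 5·f + (50/3)·h = 350: 35·f = 350, so f* = 10.
Then h* = 1.8·10 = 18.

f* = 10, h* = 18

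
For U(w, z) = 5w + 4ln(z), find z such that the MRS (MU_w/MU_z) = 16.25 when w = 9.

z = 13

MU_w = 5, MU_z = 4/z.
MRS = 5 ÷ (4/z).
MRS depends only on z: 1.25·z = 16.25 ⇒ z = 16.25/1.25 = 13.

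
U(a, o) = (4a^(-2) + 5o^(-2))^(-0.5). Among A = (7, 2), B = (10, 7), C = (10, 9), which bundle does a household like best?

Evaluate utility at each bundle:
U(A) = 0.867.
U(B) = 2.653.
U(C) = 3.135.
Highest utility is C, so C ≻ B ≻ A.

Bundle C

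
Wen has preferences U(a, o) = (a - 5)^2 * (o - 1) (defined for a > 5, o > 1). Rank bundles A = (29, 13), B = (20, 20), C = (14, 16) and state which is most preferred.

Evaluate utility at each bundle:
U(A) = 6912.
U(B) = 4275.
U(C) = 1215.
Highest utility is A, so A ≻ B ≻ C.

Bundle A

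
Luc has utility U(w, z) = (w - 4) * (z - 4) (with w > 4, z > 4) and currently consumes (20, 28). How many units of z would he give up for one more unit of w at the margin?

MRS = 1.5

MU_w = (z−4), MU_z = (w−4).
MRS = (z−4)/(w−4).
At (20, 28): MRS = 1.5.
So at (20, 28) the consumer would give up 1.5 units of z for one more unit of w.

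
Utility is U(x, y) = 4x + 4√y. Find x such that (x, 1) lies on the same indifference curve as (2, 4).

x = 3

U(2, 4) = 16.
Set U(x, 1) = 16 and solve.
With y = 1: √1 = 1, so 4x = 16 − 4·1 = 12 and x = 3.
Check: U(3, 1) = 16.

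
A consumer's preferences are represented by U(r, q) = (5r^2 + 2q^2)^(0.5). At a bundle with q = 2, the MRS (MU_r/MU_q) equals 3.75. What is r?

For CES with ρ = 2, MRS = (5/2)·(q/r)^(-1).
Setting (5/2)·(2/r)^(-1) = 3.75 gives (2/r)^(-1) = 1.5, so 2/r = 2/3 and r = 3.

r = 3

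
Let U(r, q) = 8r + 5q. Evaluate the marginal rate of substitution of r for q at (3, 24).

MRS = 1.6

MU_r = 8, MU_q = 5, so MRS = 8/5 = 1.6 at every bundle.
At (3, 24): MRS = 1.6.
That is, one extra unit of r is worth 1.6 units of q at the margin.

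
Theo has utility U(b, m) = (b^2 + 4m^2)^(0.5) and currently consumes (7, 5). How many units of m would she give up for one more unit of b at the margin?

For CES with ρ = 2, MRS = (1/4)·(m/b)^(-1).
At (7, 5): MRS = 0.35.
So at (7, 5) the consumer would give up 0.35 units of m for one more unit of b.

MRS = 0.35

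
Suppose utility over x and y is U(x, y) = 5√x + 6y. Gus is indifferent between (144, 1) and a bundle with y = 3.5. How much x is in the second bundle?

U(144, 1) = 66.
Set U(x, 3.5) = 66 and solve.
With y = 3.5: 5√x = 66 − 6·3.5 = 45, so √x = 9 and x = 81.
Check: U(81, 3.5) = 66.

x = 81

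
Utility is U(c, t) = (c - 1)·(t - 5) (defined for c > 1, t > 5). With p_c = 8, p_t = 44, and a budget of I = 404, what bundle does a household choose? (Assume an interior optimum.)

MU_c = (t−5), MU_t = (c−1).
MRS = (t−5)/(c−1).
Tangency: set MRS = p_c/p_t = 8/44 = 2/11.
So (t − 5)/(c − 1) = 2/11, i.e. (t − 5) = (2/11)·(c − 1).
Rewrite the budget in excess-of-subsistence terms: 8·(c − 1) + 44·(t − 5) = 404 − 8·1 − 44·5 = 176.
Substituting, 16·(c − 1) = 176, so c − 1 = 11 and c* = 12.
Then t − 5 = (2/11)·11 = 2, so t* = 7.

c* = 12, t* = 7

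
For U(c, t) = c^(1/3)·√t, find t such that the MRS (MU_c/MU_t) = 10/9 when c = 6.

t = 10

MU_c = 1/3·c^(-2/3)·√t and MU_t = 0.5·c^(1/3)·t^(-0.5).
MRS = MU_c/MU_t = (2/3)·t/c.
Substitute c = 6: MRS = t/9. Setting t/9 = 10/9 gives t = (10/9)·9 = 10.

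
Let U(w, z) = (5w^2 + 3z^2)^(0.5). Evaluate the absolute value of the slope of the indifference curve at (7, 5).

MRS = 7/3

For CES with ρ = 2, MRS = (5/3)·(z/w)^(-1).
At (7, 5): MRS = 7/3.
So at (7, 5) the consumer would give up 7/3 units of z for one more unit of w.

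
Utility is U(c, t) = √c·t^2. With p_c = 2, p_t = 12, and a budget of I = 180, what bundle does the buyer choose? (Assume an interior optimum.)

MU_c = 0.5·c^(-0.5)·t^2 and MU_t = 2·√c·t.
MRS = MU_c/MU_t = (0.25)·t/c.
Tangency: set MRS = p_c/p_t = 2/12 = 1/6.
So (0.25)·t/c = 1/6, i.e. t = (2/3)·c.
Substitute into the budget 2·c + 12·t = 180: 10·c = 180, so c* = 18.
Then t* = (2/3)·18 = 12.

c* = 18, t* = 12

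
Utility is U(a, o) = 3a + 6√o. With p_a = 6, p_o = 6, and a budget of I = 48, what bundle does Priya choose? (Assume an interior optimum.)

MU_a = 3, MU_o = 6/(2√o).
MRS = 3 ÷ (6/(2√o)).
Tangency: set MRS = p_a/p_o = 6/6 = 1.
MRS depends only on o: √o = 1 ⇒ √o = 1 ⇒ o* = 1.
From the budget, 6·a = 48 − 6·1 = 42, so a* = 7.

a* = 7, o* = 1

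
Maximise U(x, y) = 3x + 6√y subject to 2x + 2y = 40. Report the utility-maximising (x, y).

MU_x = 3, MU_y = 6/(2√y).
MRS = 3 ÷ (6/(2√y)).
Tangency: set MRS = p_x/p_y = 2/2 = 1.
MRS depends only on y: √y = 1 ⇒ √y = 1 ⇒ y* = 1.
From the budget, 2·x = 40 − 2·1 = 38, so x* = 19.

x* = 19, y* = 1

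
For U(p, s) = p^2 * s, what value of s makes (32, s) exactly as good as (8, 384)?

s = 24

U(8, 384) = 24576.
Set U(32, s) = 24576 and solve.
With p = 32: 32^2 = 1024, so s = 24576/1024 = 24.
Check: U(32, 24) = 24576.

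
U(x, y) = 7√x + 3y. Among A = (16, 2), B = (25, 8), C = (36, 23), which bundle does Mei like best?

Evaluate utility at each bundle:
U(A) = 34.000.
U(B) = 59.000.
U(C) = 111.000.
Highest utility is C, so C ≻ B ≻ A.

Bundle C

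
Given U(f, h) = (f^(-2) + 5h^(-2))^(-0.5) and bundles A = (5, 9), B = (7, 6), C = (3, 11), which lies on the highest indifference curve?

Evaluate utility at each bundle:
U(A) = 3.135.
U(B) = 2.506.
U(C) = 2.561.
Highest utility is A, so A ≻ C ≻ B.

Bundle A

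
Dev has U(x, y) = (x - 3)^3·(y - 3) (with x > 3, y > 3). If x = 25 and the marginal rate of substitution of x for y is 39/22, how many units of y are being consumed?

MU_x = 3·(x−3)^2·(y−3), MU_y = (x−3)^3.
MRS = (3/1)·(y−3)/(x−3).
Substitute x = 25: MRS = (y − 3)/(22/3). Setting this equal to 39/22 gives y − 3 = (39/22)·(22/3) = 13, so y = 16.

y = 16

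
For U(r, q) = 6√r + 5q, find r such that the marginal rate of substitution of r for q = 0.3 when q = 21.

r = 4

MU_r = 6/(2√r), MU_q = 5.
MRS = 6/(2√r) ÷ 5.
MRS depends only on r: 0.6/√r = 0.3 ⇒ √r = 0.6/0.3 = 2 ⇒ r = 4.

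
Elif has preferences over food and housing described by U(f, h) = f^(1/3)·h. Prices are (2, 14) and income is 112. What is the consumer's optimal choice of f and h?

f* = 14, h* = 6

MU_f = 1/3·f^(-2/3)·h and MU_h = f^(1/3).
MRS = MU_f/MU_h = (1/3)·h/f.
Tangency: set MRS = p_f/p_h = 2/14 = 1/7.
So (1/3)·h/f = 1/7, i.e. h = (3/7)·f.
Substitute into the budget 2·f + 14·h = 112: 8·f = 112, so f* = 14.
Then h* = (3/7)·14 = 6.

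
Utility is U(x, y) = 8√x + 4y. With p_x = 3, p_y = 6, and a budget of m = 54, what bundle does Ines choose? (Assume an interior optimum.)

x* = 4, y* = 7

MU_x = 8/(2√x), MU_y = 4.
MRS = 8/(2√x) ÷ 4.
Tangency: set MRS = p_x/p_y = 3/6 = 0.5.
MRS depends only on x: 1/√x = 0.5 ⇒ √x = 1/0.5 = 2 ⇒ x* = 4.
From the budget, 6·y = 54 − 3·4 = 42, so y* = 7.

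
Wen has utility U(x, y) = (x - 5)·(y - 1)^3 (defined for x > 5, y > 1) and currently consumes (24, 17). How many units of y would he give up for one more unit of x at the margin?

MRS = 16/57

MU_x = (y−1)^3, MU_y = 3·(x−5)·(y−1)^2.
MRS = (1/3)·(y−1)/(x−5).
At (24, 17): MRS = 16/57.
The indifference curve has slope −16/57 at this bundle.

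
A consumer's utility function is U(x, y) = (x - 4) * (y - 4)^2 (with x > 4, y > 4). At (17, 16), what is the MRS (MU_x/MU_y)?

MU_x = (y−4)^2, MU_y = 2·(x−4)·(y−4).
MRS = (1/2)·(y−4)/(x−4).
At (17, 16): MRS = 6/13.
The indifference curve has slope −6/13 at this bundle.

MRS = 6/13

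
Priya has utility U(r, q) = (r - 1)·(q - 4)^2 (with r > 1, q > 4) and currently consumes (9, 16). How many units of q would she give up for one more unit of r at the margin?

MU_r = (q−4)^2, MU_q = 2·(r−1)·(q−4).
MRS = (1/2)·(q−4)/(r−1).
At (9, 16): MRS = 0.75.
The indifference curve has slope −0.75 at this bundle.

MRS = 0.75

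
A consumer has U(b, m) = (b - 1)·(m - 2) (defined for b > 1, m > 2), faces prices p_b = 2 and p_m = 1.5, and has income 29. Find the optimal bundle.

b* = 7, m* = 10

MU_b = (m−2), MU_m = (b−1).
MRS = (m−2)/(b−1).
Tangency: set MRS = p_b/p_m = 2/1.5 = 4/3.
So (m − 2)/(b − 1) = 4/3, i.e. (m − 2) = (4/3)·(b − 1).
Rewrite the budget in excess-of-subsistence terms: 2·(b − 1) + 1.5·(m − 2) = 29 − 2·1 − 1.5·2 = 24.
Substituting, 4·(b − 1) = 24, so b − 1 = 6 and b* = 7.
Then m − 2 = (4/3)·6 = 8, so m* = 10.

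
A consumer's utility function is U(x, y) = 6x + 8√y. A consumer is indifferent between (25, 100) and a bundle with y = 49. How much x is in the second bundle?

U(25, 100) = 230.
Set U(x, 49) = 230 and solve.
With y = 49: √49 = 7, so 6x = 230 − 8·7 = 174 and x = 29.
Check: U(29, 49) = 230.

x = 29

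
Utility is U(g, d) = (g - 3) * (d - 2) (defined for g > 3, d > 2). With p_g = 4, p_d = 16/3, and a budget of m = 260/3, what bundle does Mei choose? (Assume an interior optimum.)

g* = 11, d* = 8

MU_g = (d−2), MU_d = (g−3).
MRS = (d−2)/(g−3).
Tangency: set MRS = p_g/p_d = 4/(16/3) = 0.75.
So (d − 2)/(g − 3) = 0.75, i.e. (d − 2) = 0.75·(g − 3).
Rewrite the budget in excess-of-subsistence terms: 4·(g − 3) + (16/3)·(d − 2) = 260/3 − 4·3 − (16/3)·2 = 64.
Substituting, 8·(g − 3) = 64, so g − 3 = 8 and g* = 11.
Then d − 2 = 0.75·8 = 6, so d* = 8.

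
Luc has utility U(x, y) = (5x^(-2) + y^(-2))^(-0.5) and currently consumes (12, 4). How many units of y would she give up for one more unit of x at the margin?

For CES with ρ = -2, MRS = (5/1)·(y/x)^3.
At (12, 4): MRS = 5/27.
The indifference curve has slope −5/27 at this bundle.

MRS = 5/27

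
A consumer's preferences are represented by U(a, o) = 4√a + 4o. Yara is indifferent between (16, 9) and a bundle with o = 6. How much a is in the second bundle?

a = 49

U(16, 9) = 52.
Set U(a, 6) = 52 and solve.
With o = 6: 4√a = 52 − 4·6 = 28, so √a = 7 and a = 49.
Check: U(49, 6) = 52.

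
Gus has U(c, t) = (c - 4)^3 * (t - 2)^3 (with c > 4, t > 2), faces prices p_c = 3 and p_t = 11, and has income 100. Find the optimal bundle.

MU_c = 3·(c−4)^2·(t−2)^3, MU_t = 3·(c−4)^3·(t−2)^2.
MRS = (t−2)/(c−4).
Tangency: set MRS = p_c/p_t = 3/11.
So (t − 2)/(c − 4) = 3/11, i.e. (t − 2) = (3/11)·(c − 4).
Rewrite the budget in excess-of-subsistence terms: 3·(c − 4) + 11·(t − 2) = 100 − 3·4 − 11·2 = 66.
Substituting, 6·(c − 4) = 66, so c − 4 = 11 and c* = 15.
Then t − 2 = (3/11)·11 = 3, so t* = 5.

c* = 15, t* = 5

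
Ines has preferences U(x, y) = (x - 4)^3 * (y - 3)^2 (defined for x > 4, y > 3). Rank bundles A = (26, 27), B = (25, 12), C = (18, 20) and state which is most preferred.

Bundle A

Evaluate utility at each bundle:
U(A) = 6133248.
U(B) = 750141.
U(C) = 793016.
Highest utility is A, so A ≻ C ≻ B.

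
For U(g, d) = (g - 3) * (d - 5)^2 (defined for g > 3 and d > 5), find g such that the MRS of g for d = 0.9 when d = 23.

g = 13

MU_g = (d−5)^2, MU_d = 2·(g−3)·(d−5).
MRS = (1/2)·(d−5)/(g−3).
Substitute d = 23: MRS = 9/(g − 3). Setting this equal to 0.9 gives g − 3 = 9/0.9 = 10, so g = 13.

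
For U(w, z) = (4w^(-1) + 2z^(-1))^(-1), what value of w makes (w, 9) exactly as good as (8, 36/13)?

w = 4

U depends on (w, z) only through S = 4w^(-1) + 2z^(-1), so equal utility means equal S. At (8, 36/13): S = 11/9.
With z = 9: 2·9^(-1) = 2/9, so 4w^(-1) = 11/9 − 2/9 = 1, i.e. w^(-1) = 0.25.
Hence w = 1/0.25 = 4.
Check: U(4, 9) = 0.8182.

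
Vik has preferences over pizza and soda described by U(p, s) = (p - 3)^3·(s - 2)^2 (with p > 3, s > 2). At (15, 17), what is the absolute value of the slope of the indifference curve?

MU_p = 3·(p−3)^2·(s−2)^2, MU_s = 2·(p−3)^3·(s−2).
MRS = (3/2)·(s−2)/(p−3).
At (15, 17): MRS = 1.875.
So at (15, 17) the consumer would give up 1.875 units of s for one more unit of p.

MRS = 1.875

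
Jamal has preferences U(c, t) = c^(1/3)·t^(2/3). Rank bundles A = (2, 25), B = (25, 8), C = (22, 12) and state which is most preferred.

Evaluate utility at each bundle:
U(A) = 10.772.
U(B) = 11.696.
U(C) = 14.687.
Highest utility is C, so C ≻ B ≻ A.

Bundle C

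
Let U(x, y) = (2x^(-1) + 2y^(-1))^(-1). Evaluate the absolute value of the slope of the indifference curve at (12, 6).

For CES with ρ = -1, MRS = (y/x)^2.
At (12, 6): MRS = 0.25.
So at (12, 6) the consumer would give up 0.25 units of y for one more unit of x.

MRS = 0.25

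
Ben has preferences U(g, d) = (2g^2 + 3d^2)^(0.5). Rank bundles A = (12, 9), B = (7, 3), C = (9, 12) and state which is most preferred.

Evaluate utility at each bundle:
U(A) = 23.043.
U(B) = 11.180.
U(C) = 24.372.
Highest utility is C, so C ≻ A ≻ B.

Bundle C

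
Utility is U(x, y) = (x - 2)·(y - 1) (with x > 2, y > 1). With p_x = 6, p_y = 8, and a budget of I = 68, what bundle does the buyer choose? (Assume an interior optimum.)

x* = 6, y* = 4

MU_x = (y−1), MU_y = (x−2).
MRS = (y−1)/(x−2).
Tangency: set MRS = p_x/p_y = 6/8 = 0.75.
So (y − 1)/(x − 2) = 0.75, i.e. (y − 1) = 0.75·(x − 2).
Rewrite the budget in excess-of-subsistence terms: 6·(x − 2) + 8·(y − 1) = 68 − 6·2 − 8·1 = 48.
Substituting, 12·(x − 2) = 48, so x − 2 = 4 and x* = 6.
Then y − 1 = 0.75·4 = 3, so y* = 4.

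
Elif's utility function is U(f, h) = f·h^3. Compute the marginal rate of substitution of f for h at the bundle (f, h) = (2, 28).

MU_f = h^3 and MU_h = 3·f·h^2.
MRS = MU_f/MU_h = (1/3)·h/f.
At (2, 28): MRS = 14/3.
The indifference curve has slope −14/3 at this bundle.

MRS = 14/3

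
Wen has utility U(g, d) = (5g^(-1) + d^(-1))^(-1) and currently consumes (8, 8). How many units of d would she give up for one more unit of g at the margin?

For CES with ρ = -1, MRS = (5/1)·(d/g)^2.
At (8, 8): MRS = 5.
The indifference curve has slope −5 at this bundle.

MRS = 5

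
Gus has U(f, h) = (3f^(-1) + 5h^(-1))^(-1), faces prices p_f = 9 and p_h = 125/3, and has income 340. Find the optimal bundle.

f* = 10, h* = 6

For CES with ρ = -1, MRS = (3/5)·(h/f)^2.
Tangency: set MRS = p_f/p_h = 9/(125/3) = 27/125.
So (h/f)^2 = 9/25; taking the square root, h/f = 0.6, i.e. h = 0.6·f.
Substitute into the budget 9·f + (125/3)·h = 340: 34·f = 340, so f* = 10 and h* = 0.6·10 = 6.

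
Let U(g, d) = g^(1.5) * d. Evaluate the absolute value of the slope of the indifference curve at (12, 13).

MRS = 1.625

MU_g = 1.5·√g·d and MU_d = g^(1.5).
MRS = MU_g/MU_d = (1.5)·d/g.
At (12, 13): MRS = 1.625.
So at (12, 13) the consumer would give up 1.625 units of d for one more unit of g.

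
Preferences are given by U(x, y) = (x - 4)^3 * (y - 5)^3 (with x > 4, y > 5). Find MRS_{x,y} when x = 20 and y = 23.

MU_x = 3·(x−4)^2·(y−5)^3, MU_y = 3·(x−4)^3·(y−5)^2.
MRS = (y−5)/(x−4).
At (20, 23): MRS = 1.125.
The indifference curve has slope −1.125 at this bundle.

MRS = 1.125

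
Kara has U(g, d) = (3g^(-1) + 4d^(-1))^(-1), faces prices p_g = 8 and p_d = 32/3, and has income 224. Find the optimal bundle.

g* = 12, d* = 12

For CES with ρ = -1, MRS = (3/4)·(d/g)^2.
Tangency: set MRS = p_g/p_d = 8/(32/3) = 0.75.
So (d/g)^2 = 1; taking the square root, d/g = 1, i.e. d = g.
Substitute into the budget 8·g + (32/3)·d = 224: (56/3)·g = 224, so g* = 12 and d* = 12.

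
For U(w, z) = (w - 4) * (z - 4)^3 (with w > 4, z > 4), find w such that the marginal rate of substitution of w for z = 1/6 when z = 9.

w = 14

MU_w = (z−4)^3, MU_z = 3·(w−4)·(z−4)^2.
MRS = (1/3)·(z−4)/(w−4).
Substitute z = 9: MRS = (5/3)/(w − 4). Setting this equal to 1/6 gives w − 4 = (5/3)/(1/6) = 10, so w = 14.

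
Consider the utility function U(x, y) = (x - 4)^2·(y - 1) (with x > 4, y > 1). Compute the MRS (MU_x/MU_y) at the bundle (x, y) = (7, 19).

MRS = 12

MU_x = 2·(x−4)·(y−1), MU_y = (x−4)^2.
MRS = (2/1)·(y−1)/(x−4).
At (7, 19): MRS = 12.
That is, one extra unit of x is worth 12 units of y at the margin.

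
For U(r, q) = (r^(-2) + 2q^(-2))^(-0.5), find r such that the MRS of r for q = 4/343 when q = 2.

For CES with ρ = -2, MRS = (1/2)·(q/r)^3.
Setting (1/2)·(2/r)^3 = 4/343 gives (2/r)^3 = 8/343, so 2/r = 2/7 and r = 7.

r = 7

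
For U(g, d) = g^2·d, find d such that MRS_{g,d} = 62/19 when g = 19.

MU_g = 2·g·d and MU_d = g^2.
MRS = MU_g/MU_d = (2/1)·d/g.
Substitute g = 19: MRS = d/9.5. Setting d/9.5 = 62/19 gives d = (62/19)·9.5 = 31.

d = 31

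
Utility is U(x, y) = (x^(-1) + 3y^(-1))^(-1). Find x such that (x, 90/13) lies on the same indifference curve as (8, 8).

x = 15

U depends on (x, y) only through S = x^(-1) + 3y^(-1), so equal utility means equal S. At (8, 8): S = 0.5.
With y = 90/13: 3·(90/13)^(-1) = 13/30, so x^(-1) = 0.5 − 13/30 = 1/15.
Hence x = 1/(1/15) = 15.
Check: U(15, 90/13) = 2.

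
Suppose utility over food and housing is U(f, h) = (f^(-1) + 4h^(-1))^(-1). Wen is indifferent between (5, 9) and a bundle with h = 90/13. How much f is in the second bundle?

f = 15

U depends on (f, h) only through S = f^(-1) + 4h^(-1), so equal utility means equal S. At (5, 9): S = 29/45.
With h = 90/13: 4·(90/13)^(-1) = 26/45, so f^(-1) = 29/45 − 26/45 = 1/15.
Hence f = 1/(1/15) = 15.
Check: U(15, 90/13) = 1.5517.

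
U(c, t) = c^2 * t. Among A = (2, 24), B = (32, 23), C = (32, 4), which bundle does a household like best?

Evaluate utility at each bundle:
U(A) = 96.
U(B) = 23552.
U(C) = 4096.
Highest utility is B, so B ≻ C ≻ A.

Bundle B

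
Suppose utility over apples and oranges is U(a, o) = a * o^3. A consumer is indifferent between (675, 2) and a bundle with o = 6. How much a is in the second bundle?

U(675, 2) = 5400.
Set U(a, 6) = 5400 and solve.
With o = 6: 6^3 = 216, so a = 5400/216 = 25.
Check: U(25, 6) = 5400.

a = 25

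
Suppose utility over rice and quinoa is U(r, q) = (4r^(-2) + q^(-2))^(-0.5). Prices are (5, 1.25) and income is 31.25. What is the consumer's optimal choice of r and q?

For CES with ρ = -2, MRS = (4/1)·(q/r)^3.
Tangency: set MRS = p_r/p_q = 5/1.25 = 4.
So (q/r)^3 = 1; taking the cube root, q/r = 1, i.e. q = r.
Substitute into the budget 5·r + 1.25·q = 31.25: 6.25·r = 31.25, so r* = 5 and q* = 5.

r* = 5, q* = 5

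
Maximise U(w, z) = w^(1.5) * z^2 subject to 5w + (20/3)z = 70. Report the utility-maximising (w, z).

w* = 6, z* = 6

MU_w = 1.5·√w·z^2 and MU_z = 2·w^(1.5)·z.
MRS = MU_w/MU_z = (0.75)·z/w.
Tangency: set MRS = p_w/p_z = 5/(20/3) = 0.75.
So (0.75)·z/w = 0.75, i.e. z = w.
Substitute into the budget 5·w + (20/3)·z = 70: (35/3)·w = 70, so w* = 6.
Then z* = 6.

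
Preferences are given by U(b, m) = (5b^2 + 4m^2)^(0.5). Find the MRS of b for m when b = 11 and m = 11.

MRS = 1.25

For CES with ρ = 2, MRS = (5/4)·(m/b)^(-1).
At (11, 11): MRS = 1.25.
That is, one extra unit of b is worth 1.25 units of m at the margin.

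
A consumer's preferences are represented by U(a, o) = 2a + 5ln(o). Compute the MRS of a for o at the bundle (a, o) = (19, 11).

MU_a = 2, MU_o = 5/o.
MRS = 2 ÷ (5/o).
At (19, 11): MRS = 4.4.
The indifference curve has slope −4.4 at this bundle.

MRS = 4.4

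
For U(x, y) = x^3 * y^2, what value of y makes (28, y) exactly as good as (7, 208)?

y = 26

U(7, 208) = 14839552.
Set U(28, y) = 14839552 and solve.
With x = 28: 28^3 = 21952, so y^2 = 14839552/21952 = 676; taking the square root, y = 26.
Check: U(28, 26) = 14839552.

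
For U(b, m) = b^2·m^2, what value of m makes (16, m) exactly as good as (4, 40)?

U(4, 40) = 25600.
Set U(16, m) = 25600 and solve.
With b = 16: 16^2 = 256, so m^2 = 25600/256 = 100; taking the square root, m = 10.
Check: U(16, 10) = 25600.

m = 10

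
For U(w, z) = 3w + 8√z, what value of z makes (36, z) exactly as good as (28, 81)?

U(28, 81) = 156.
Set U(36, z) = 156 and solve.
With w = 36: 8√z = 156 − 3·36 = 48, so √z = 6 and z = 36.
Check: U(36, 36) = 156.

z = 36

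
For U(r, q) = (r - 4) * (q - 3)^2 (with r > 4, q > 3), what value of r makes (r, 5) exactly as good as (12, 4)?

U(12, 4) = 8.
Set U(r, 5) = 8 and solve.
With q = 5: (5 − 3)^2 = 4, so (r − 4) = 8/4 = 2.
So r = 4 + 2 = 6.
Check: U(6, 5) = 8.

r = 6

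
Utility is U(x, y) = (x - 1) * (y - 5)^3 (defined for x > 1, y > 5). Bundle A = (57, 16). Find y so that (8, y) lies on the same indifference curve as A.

U(57, 16) = 74536.
Set U(8, y) = 74536 and solve.
With x = 8: (8 − 1) = 7, so (y − 5)^3 = 74536/7 = 10648.
Taking the cube root (with y > 5): y − 5 = 22, so y = 27.
Check: U(8, 27) = 74536.

y = 27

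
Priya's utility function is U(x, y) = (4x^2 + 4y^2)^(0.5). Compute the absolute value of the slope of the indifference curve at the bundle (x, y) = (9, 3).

MRS = 3

For CES with ρ = 2, MRS = (y/x)^(-1).
At (9, 3): MRS = 3.
So at (9, 3) the consumer would give up 3 units of y for one more unit of x.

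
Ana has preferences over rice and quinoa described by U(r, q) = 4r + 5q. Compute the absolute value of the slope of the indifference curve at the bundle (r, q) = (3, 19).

MRS = 0.8

MU_r = 4, MU_q = 5, so MRS = 4/5 = 0.8 at every bundle.
At (3, 19): MRS = 0.8.
That is, one extra unit of r is worth 0.8 units of q at the margin.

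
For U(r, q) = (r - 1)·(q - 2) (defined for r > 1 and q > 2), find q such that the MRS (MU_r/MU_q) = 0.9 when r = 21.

q = 20

MU_r = (q−2), MU_q = (r−1).
MRS = (q−2)/(r−1).
Substitute r = 21: MRS = (q − 2)/20. Setting this equal to 0.9 gives q − 2 = 0.9·20 = 18, so q = 20.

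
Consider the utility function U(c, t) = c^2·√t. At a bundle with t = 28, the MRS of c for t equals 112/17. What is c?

MU_c = 2·c·√t and MU_t = 0.5·c^2·t^(-0.5).
MRS = MU_c/MU_t = (4)·t/c.
Substitute t = 28: MRS = 112/c. Setting 112/c = 112/17 gives c = 112/(112/17) = 17.

c = 17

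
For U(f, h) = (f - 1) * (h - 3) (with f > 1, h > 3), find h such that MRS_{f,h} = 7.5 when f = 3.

h = 18

MU_f = (h−3), MU_h = (f−1).
MRS = (h−3)/(f−1).
Substitute f = 3: MRS = (h − 3)/2. Setting this equal to 7.5 gives h − 3 = 7.5·2 = 15, so h = 18.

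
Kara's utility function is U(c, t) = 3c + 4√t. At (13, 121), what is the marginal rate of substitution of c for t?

MU_c = 3, MU_t = 4/(2√t).
MRS = 3 ÷ (4/(2√t)).
At (13, 121): MRS = 16.5.
That is, one extra unit of c is worth 16.5 units of t at the margin.

MRS = 16.5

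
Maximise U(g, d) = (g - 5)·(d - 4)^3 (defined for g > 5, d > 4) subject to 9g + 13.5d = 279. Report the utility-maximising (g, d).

MU_g = (d−4)^3, MU_d = 3·(g−5)·(d−4)^2.
MRS = (1/3)·(d−4)/(g−5).
Tangency: set MRS = p_g/p_d = 9/13.5 = 2/3.
So (1/3)·(d − 4)/(g − 5) = 2/3, i.e. (d − 4) = 2·(g − 5).
Rewrite the budget in excess-of-subsistence terms: 9·(g − 5) + 13.5·(d − 4) = 279 − 9·5 − 13.5·4 = 180.
Substituting, 36·(g − 5) = 180, so g − 5 = 5 and g* = 10.
Then d − 4 = 2·5 = 10, so d* = 14.

g* = 10, d* = 14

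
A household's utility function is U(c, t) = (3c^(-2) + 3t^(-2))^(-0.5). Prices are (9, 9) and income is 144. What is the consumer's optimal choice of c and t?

For CES with ρ = -2, MRS = (t/c)^3.
Tangency: set MRS = p_c/p_t = 9/9 = 1.
So (t/c)^3 = 1; taking the cube root, t/c = 1, i.e. t = c.
Substitute into the budget 9·c + 9·t = 144: 18·c = 144, so c* = 8 and t* = 8.

c* = 8, t* = 8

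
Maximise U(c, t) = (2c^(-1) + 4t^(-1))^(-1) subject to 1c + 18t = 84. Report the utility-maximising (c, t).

c* = 12, t* = 4

For CES with ρ = -1, MRS = (2/4)·(t/c)^2.
Tangency: set MRS = p_c/p_t = 1/18.
So (t/c)^2 = 1/9; taking the square root, t/c = 1/3, i.e. t = (1/3)·c.
Substitute into the budget 1·c + 18·t = 84: 7·c = 84, so c* = 12 and t* = (1/3)·12 = 4.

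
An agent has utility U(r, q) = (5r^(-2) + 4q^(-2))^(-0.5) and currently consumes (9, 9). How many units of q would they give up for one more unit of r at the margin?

For CES with ρ = -2, MRS = (5/4)·(q/r)^3.
At (9, 9): MRS = 1.25.
That is, one extra unit of r is worth 1.25 units of q at the margin.

MRS = 1.25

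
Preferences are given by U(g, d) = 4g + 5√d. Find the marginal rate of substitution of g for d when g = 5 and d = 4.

MU_g = 4, MU_d = 5/(2√d).
MRS = 4 ÷ (5/(2√d)).
At (5, 4): MRS = 3.2.
The indifference curve has slope −3.2 at this bundle.

MRS = 3.2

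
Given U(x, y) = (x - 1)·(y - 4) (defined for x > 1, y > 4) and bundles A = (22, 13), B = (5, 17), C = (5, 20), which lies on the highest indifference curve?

Bundle A

Evaluate utility at each bundle:
U(A) = 189.
U(B) = 52.
U(C) = 64.
Highest utility is A, so A ≻ C ≻ B.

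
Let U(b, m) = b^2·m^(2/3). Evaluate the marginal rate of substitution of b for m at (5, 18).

MU_b = 2·b·m^(2/3) and MU_m = 2/3·b^2·m^(-1/3).
MRS = MU_b/MU_m = (3)·m/b.
At (5, 18): MRS = 10.8.
That is, one extra unit of b is worth 10.8 units of m at the margin.

MRS = 10.8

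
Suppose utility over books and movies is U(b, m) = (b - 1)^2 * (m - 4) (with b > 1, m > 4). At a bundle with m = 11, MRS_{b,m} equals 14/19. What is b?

MU_b = 2·(b−1)·(m−4), MU_m = (b−1)^2.
MRS = (2/1)·(m−4)/(b−1).
Substitute m = 11: MRS = 14/(b − 1). Setting this equal to 14/19 gives b − 1 = 14/(14/19) = 19, so b = 20.

b = 20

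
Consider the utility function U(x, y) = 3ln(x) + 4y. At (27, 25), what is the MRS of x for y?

MU_x = 3/x, MU_y = 4.
MRS = 3/x ÷ 4.
At (27, 25): MRS = 1/36.
So at (27, 25) the consumer would give up 1/36 units of y for one more unit of x.

MRS = 1/36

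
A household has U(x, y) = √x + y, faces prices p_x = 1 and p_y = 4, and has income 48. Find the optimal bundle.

MU_x = 1/(2√x), MU_y = 1.
MRS = 1/(2√x) ÷ 1.
Tangency: set MRS = p_x/p_y = 1/4 = 0.25.
MRS depends only on x: 0.5/√x = 0.25 ⇒ √x = 0.5/0.25 = 2 ⇒ x* = 4.
From the budget, 4·y = 48 − 1·4 = 44, so y* = 11.

x* = 4, y* = 11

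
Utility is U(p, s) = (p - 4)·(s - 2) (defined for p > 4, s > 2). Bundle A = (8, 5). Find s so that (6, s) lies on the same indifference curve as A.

s = 8

U(8, 5) = 12.
Set U(6, s) = 12 and solve.
With p = 6: (6 − 4) = 2, so (s − 2) = 12/2 = 6.
So s = 2 + 6 = 8.
Check: U(6, 8) = 12.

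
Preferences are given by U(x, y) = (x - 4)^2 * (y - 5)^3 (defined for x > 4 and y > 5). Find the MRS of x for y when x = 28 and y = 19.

MRS = 7/18

MU_x = 2·(x−4)·(y−5)^3, MU_y = 3·(x−4)^2·(y−5)^2.
MRS = (2/3)·(y−5)/(x−4).
At (28, 19): MRS = 7/18.
That is, one extra unit of x is worth 7/18 units of y at the margin.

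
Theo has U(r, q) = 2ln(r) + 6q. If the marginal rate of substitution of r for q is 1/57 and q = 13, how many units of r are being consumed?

r = 19

MU_r = 2/r, MU_q = 6.
MRS = 2/r ÷ 6.
MRS depends only on r: (1/3)/r = 1/57 ⇒ r = (1/3)/(1/57) = 19.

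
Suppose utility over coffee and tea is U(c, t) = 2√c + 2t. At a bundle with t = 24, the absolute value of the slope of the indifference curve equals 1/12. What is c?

MU_c = 2/(2√c), MU_t = 2.
MRS = 2/(2√c) ÷ 2.
MRS depends only on c: 0.5/√c = 1/12 ⇒ √c = 0.5/(1/12) = 6 ⇒ c = 36.

c = 36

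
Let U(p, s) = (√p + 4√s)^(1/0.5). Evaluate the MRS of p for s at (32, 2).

For CES with ρ = 0.5, MRS = (1/4)·√(s/p).
At (32, 2): MRS = 1/16.
That is, one extra unit of p is worth 1/16 units of s at the margin.

MRS = 1/16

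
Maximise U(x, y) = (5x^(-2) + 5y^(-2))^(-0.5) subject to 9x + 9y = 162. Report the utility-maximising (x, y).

For CES with ρ = -2, MRS = (y/x)^3.
Tangency: set MRS = p_x/p_y = 9/9 = 1.
So (y/x)^3 = 1; taking the cube root, y/x = 1, i.e. y = x.
Substitute into the budget 9·x + 9·y = 162: 18·x = 162, so x* = 9 and y* = 9.

x* = 9, y* = 9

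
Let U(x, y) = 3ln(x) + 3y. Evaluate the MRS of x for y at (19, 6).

MU_x = 3/x, MU_y = 3.
MRS = 3/x ÷ 3.
At (19, 6): MRS = 1/19.
So at (19, 6) the consumer would give up 1/19 units of y for one more unit of x.

MRS = 1/19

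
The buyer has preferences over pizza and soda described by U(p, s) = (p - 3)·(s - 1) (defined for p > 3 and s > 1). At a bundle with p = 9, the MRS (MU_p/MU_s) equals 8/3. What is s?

MU_p = (s−1), MU_s = (p−3).
MRS = (s−1)/(p−3).
Substitute p = 9: MRS = (s − 1)/6. Setting this equal to 8/3 gives s − 1 = (8/3)·6 = 16, so s = 17.

s = 17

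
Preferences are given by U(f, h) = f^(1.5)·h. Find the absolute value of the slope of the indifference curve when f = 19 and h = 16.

MRS = 24/19

MU_f = 1.5·√f·h and MU_h = f^(1.5).
MRS = MU_f/MU_h = (1.5)·h/f.
At (19, 16): MRS = 24/19.
That is, one extra unit of f is worth 24/19 units of h at the margin.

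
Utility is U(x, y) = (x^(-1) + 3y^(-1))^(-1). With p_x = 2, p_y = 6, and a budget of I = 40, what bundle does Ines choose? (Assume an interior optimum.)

x* = 5, y* = 5

For CES with ρ = -1, MRS = (1/3)·(y/x)^2.
Tangency: set MRS = p_x/p_y = 2/6 = 1/3.
So (y/x)^2 = 1; taking the square root, y/x = 1, i.e. y = x.
Substitute into the budget 2·x + 6·y = 40: 8·x = 40, so x* = 5 and y* = 5.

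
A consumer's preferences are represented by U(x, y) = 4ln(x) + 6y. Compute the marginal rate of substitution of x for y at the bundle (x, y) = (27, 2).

MU_x = 4/x, MU_y = 6.
MRS = 4/x ÷ 6.
At (27, 2): MRS = 2/81.
The indifference curve has slope −2/81 at this bundle.

MRS = 2/81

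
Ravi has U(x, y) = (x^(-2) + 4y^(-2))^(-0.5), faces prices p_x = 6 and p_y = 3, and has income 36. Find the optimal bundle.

x* = 3, y* = 6

For CES with ρ = -2, MRS = (1/4)·(y/x)^3.
Tangency: set MRS = p_x/p_y = 6/3 = 2.
So (y/x)^3 = 8; taking the cube root, y/x = 2, i.e. y = 2·x.
Substitute into the budget 6·x + 3·y = 36: 12·x = 36, so x* = 3 and y* = 2·3 = 6.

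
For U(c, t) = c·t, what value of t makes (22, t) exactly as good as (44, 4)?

t = 8

U(44, 4) = 176.
Set U(22, t) = 176 and solve.
With c = 22: t = 176/22 = 8.
Check: U(22, 8) = 176.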